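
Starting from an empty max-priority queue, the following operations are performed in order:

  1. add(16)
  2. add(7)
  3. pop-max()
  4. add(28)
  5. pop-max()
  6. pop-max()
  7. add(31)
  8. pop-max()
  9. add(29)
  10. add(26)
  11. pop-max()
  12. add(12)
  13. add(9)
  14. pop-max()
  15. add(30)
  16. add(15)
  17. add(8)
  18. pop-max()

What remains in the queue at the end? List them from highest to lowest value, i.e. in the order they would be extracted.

[15, 12, 9, 8]

insert 16 → {16}
insert 7 → {16, 7}
pop-max → 16; now {7}
insert 28 → {28, 7}
pop-max → 28; now {7}
pop-max → 7; now {}
insert 31 → {31}
pop-max → 31; now {}
insert 29 → {29}
insert 26 → {29, 26}
pop-max → 29; now {26}
insert 12 → {26, 12}
insert 9 → {26, 12, 9}
pop-max → 26; now {12, 9}
insert 30 → {30, 12, 9}
insert 15 → {30, 15, 12, 9}
insert 8 → {30, 15, 12, 9, 8}
pop-max → 30; now {15, 12, 9, 8}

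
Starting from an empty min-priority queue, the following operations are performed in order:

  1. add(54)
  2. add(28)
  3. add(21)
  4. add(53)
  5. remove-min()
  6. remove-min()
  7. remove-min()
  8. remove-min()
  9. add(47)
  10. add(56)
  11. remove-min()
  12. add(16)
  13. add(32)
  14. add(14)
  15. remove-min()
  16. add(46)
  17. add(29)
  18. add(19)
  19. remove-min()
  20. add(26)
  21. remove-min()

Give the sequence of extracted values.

[21, 28, 53, 54, 47, 14, 16, 19]

insert 54 → {54}
insert 28 → {28, 54}
insert 21 → {21, 28, 54}
insert 53 → {21, 28, 53, 54}
remove-min → 21; now {28, 53, 54}
remove-min → 28; now {53, 54}
remove-min → 53; now {54}
remove-min → 54; now {}
insert 47 → {47}
insert 56 → {47, 56}
remove-min → 47; now {56}
insert 16 → {16, 56}
insert 32 → {16, 32, 56}
insert 14 → {14, 16, 32, 56}
remove-min → 14; now {16, 32, 56}
insert 46 → {16, 32, 46, 56}
insert 29 → {16, 29, 32, 46, 56}
insert 19 → {16, 19, 29, 32, 46, 56}
remove-min → 16; now {19, 29, 32, 46, 56}
insert 26 → {19, 26, 29, 32, 46, 56}
remove-min → 19; now {26, 29, 32, 46, 56}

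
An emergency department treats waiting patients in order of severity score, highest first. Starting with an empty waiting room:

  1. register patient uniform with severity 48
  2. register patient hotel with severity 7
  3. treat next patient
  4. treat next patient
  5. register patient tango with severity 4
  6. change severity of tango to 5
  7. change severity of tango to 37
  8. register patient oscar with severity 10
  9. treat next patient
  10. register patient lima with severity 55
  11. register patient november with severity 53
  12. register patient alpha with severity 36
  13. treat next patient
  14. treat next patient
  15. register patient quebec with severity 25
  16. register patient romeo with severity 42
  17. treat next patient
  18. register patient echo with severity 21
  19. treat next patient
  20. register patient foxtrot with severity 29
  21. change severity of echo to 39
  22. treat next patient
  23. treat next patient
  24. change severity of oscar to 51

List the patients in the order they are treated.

add uniform (severity 48) → {uniform:48}
add hotel (severity 7) → {uniform:48, hotel:7}
treat next patient → uniform; now {hotel:7}
treat next patient → hotel; now {}
add tango (severity 4) → {tango:4}
update tango to severity 5 → {tango:5}
update tango to severity 37 → {tango:37}
add oscar (severity 10) → {tango:37, oscar:10}
treat next patient → tango; now {oscar:10}
add lima (severity 55) → {lima:55, oscar:10}
add november (severity 53) → {lima:55, november:53, oscar:10}
add alpha (severity 36) → {lima:55, november:53, alpha:36, oscar:10}
treat next patient → lima; now {november:53, alpha:36, oscar:10}
treat next patient → november; now {alpha:36, oscar:10}
add quebec (severity 25) → {alpha:36, quebec:25, oscar:10}
add romeo (severity 42) → {romeo:42, alpha:36, quebec:25, oscar:10}
treat next patient → romeo; now {alpha:36, quebec:25, oscar:10}
add echo (severity 21) → {alpha:36, quebec:25, echo:21, oscar:10}
treat next patient → alpha; now {quebec:25, echo:21, oscar:10}
add foxtrot (severity 29) → {foxtrot:29, quebec:25, echo:21, oscar:10}
update echo to severity 39 → {echo:39, foxtrot:29, quebec:25, oscar:10}
treat next patient → echo; now {foxtrot:29, quebec:25, oscar:10}
treat next patient → foxtrot; now {quebec:25, oscar:10}
update oscar to severity 51 → {oscar:51, quebec:25}

[uniform, hotel, tango, lima, november, romeo, alpha, echo, foxtrot]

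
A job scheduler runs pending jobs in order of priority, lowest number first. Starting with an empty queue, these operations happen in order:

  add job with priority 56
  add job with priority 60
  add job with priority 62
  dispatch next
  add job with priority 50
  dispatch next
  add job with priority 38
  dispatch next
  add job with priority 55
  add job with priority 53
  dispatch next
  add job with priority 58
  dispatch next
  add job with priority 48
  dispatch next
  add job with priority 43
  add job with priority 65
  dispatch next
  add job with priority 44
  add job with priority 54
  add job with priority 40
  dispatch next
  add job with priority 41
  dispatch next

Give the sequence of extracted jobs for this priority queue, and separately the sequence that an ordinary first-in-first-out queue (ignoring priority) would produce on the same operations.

priority queue: 56, 50, 38, 53, 55, 48, 43, 40, 41; FIFO queue: 56, 60, 62, 50, 38, 55, 53, 58, 48

insert 56 → {56}
insert 60 → {56, 60}
insert 62 → {56, 60, 62}
dispatch next → 56; now {60, 62}
insert 50 → {50, 60, 62}
dispatch next → 50; now {60, 62}
insert 38 → {38, 60, 62}
dispatch next → 38; now {60, 62}
insert 55 → {55, 60, 62}
insert 53 → {53, 55, 60, 62}
dispatch next → 53; now {55, 60, 62}
insert 58 → {55, 58, 60, 62}
dispatch next → 55; now {58, 60, 62}
insert 48 → {48, 58, 60, 62}
dispatch next → 48; now {58, 60, 62}
insert 43 → {43, 58, 60, 62}
insert 65 → {43, 58, 60, 62, 65}
dispatch next → 43; now {58, 60, 62, 65}
insert 44 → {44, 58, 60, 62, 65}
insert 54 → {44, 54, 58, 60, 62, 65}
insert 40 → {40, 44, 54, 58, 60, 62, 65}
dispatch next → 40; now {44, 54, 58, 60, 62, 65}
insert 41 → {41, 44, 54, 58, 60, 62, 65}
dispatch next → 41; now {44, 54, 58, 60, 62, 65}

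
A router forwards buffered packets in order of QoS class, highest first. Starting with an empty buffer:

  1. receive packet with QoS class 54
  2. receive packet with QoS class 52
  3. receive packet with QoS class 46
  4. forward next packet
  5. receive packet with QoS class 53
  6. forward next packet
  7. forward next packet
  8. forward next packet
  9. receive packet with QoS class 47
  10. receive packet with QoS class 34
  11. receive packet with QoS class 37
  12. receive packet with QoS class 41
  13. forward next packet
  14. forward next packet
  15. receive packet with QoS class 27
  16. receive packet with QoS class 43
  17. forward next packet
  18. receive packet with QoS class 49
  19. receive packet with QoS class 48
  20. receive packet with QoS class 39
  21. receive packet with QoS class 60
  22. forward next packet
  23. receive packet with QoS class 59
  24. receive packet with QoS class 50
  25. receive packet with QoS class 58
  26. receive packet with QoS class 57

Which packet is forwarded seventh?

43

insert 54 → {54}
insert 52 → {54, 52}
insert 46 → {54, 52, 46}
forward next packet → 54; now {52, 46}
insert 53 → {53, 52, 46}
forward next packet → 53; now {52, 46}
forward next packet → 52; now {46}
forward next packet → 46; now {}
insert 47 → {47}
insert 34 → {47, 34}
insert 37 → {47, 37, 34}
insert 41 → {47, 41, 37, 34}
forward next packet → 47; now {41, 37, 34}
forward next packet → 41; now {37, 34}
insert 27 → {37, 34, 27}
insert 43 → {43, 37, 34, 27}
forward next packet → 43; now {37, 34, 27}
insert 49 → {49, 37, 34, 27}
insert 48 → {49, 48, 37, 34, 27}
insert 39 → {49, 48, 39, 37, 34, 27}
insert 60 → {60, 49, 48, 39, 37, 34, 27}
forward next packet → 60; now {49, 48, 39, 37, 34, 27}
insert 59 → {59, 49, 48, 39, 37, 34, 27}
insert 50 → {59, 50, 49, 48, 39, 37, 34, 27}
insert 58 → {59, 58, 50, 49, 48, 39, 37, 34, 27}
insert 57 → {59, 58, 57, 50, 49, 48, 39, 37, 34, 27}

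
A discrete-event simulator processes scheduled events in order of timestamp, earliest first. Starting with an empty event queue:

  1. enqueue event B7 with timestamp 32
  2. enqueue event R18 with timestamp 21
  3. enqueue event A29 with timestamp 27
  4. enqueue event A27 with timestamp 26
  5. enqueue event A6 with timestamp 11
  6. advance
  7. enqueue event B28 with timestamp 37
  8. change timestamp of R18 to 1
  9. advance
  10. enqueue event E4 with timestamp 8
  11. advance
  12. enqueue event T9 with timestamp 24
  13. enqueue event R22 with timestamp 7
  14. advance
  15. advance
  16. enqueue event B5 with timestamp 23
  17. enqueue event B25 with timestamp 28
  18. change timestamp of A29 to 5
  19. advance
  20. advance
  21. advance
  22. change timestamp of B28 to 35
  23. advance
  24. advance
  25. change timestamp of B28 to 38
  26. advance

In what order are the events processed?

A6, R18, E4, R22, T9, A29, B5, A27, B25, B7, B28

add B7 (timestamp 32) → {B7:32}
add R18 (timestamp 21) → {R18:21, B7:32}
add A29 (timestamp 27) → {R18:21, A29:27, B7:32}
add A27 (timestamp 26) → {R18:21, A27:26, A29:27, B7:32}
add A6 (timestamp 11) → {A6:11, R18:21, A27:26, A29:27, B7:32}
advance → A6; now {R18:21, A27:26, A29:27, B7:32}
add B28 (timestamp 37) → {R18:21, A27:26, A29:27, B7:32, B28:37}
update R18 to timestamp 1 → {R18:1, A27:26, A29:27, B7:32, B28:37}
advance → R18; now {A27:26, A29:27, B7:32, B28:37}
add E4 (timestamp 8) → {E4:8, A27:26, A29:27, B7:32, B28:37}
advance → E4; now {A27:26, A29:27, B7:32, B28:37}
add T9 (timestamp 24) → {T9:24, A27:26, A29:27, B7:32, B28:37}
add R22 (timestamp 7) → {R22:7, T9:24, A27:26, A29:27, B7:32, B28:37}
advance → R22; now {T9:24, A27:26, A29:27, B7:32, B28:37}
advance → T9; now {A27:26, A29:27, B7:32, B28:37}
add B5 (timestamp 23) → {B5:23, A27:26, A29:27, B7:32, B28:37}
add B25 (timestamp 28) → {B5:23, A27:26, A29:27, B25:28, B7:32, B28:37}
update A29 to timestamp 5 → {A29:5, B5:23, A27:26, B25:28, B7:32, B28:37}
advance → A29; now {B5:23, A27:26, B25:28, B7:32, B28:37}
advance → B5; now {A27:26, B25:28, B7:32, B28:37}
advance → A27; now {B25:28, B7:32, B28:37}
update B28 to timestamp 35 → {B25:28, B7:32, B28:35}
advance → B25; now {B7:32, B28:35}
advance → B7; now {B28:35}
update B28 to timestamp 38 → {B28:38}
advance → B28; now {}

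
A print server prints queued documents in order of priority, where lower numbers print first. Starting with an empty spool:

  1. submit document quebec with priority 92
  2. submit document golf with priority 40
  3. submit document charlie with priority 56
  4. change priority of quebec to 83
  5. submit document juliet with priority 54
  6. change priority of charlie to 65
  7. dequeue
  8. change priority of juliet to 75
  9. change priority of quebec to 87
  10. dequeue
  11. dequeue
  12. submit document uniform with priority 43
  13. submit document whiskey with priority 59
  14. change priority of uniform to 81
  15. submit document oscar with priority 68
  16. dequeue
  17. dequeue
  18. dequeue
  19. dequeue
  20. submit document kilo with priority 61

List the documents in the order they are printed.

add quebec (priority 92) → {quebec:92}
add golf (priority 40) → {golf:40, quebec:92}
add charlie (priority 56) → {golf:40, charlie:56, quebec:92}
update quebec to priority 83 → {golf:40, charlie:56, quebec:83}
add juliet (priority 54) → {golf:40, juliet:54, charlie:56, quebec:83}
update charlie to priority 65 → {golf:40, juliet:54, charlie:65, quebec:83}
dequeue → golf; now {juliet:54, charlie:65, quebec:83}
update juliet to priority 75 → {charlie:65, juliet:75, quebec:83}
update quebec to priority 87 → {charlie:65, juliet:75, quebec:87}
dequeue → charlie; now {juliet:75, quebec:87}
dequeue → juliet; now {quebec:87}
add uniform (priority 43) → {uniform:43, quebec:87}
add whiskey (priority 59) → {uniform:43, whiskey:59, quebec:87}
update uniform to priority 81 → {whiskey:59, uniform:81, quebec:87}
add oscar (priority 68) → {whiskey:59, oscar:68, uniform:81, quebec:87}
dequeue → whiskey; now {oscar:68, uniform:81, quebec:87}
dequeue → oscar; now {uniform:81, quebec:87}
dequeue → uniform; now {quebec:87}
dequeue → quebec; now {}
add kilo (priority 61) → {kilo:61}

[golf, charlie, juliet, whiskey, oscar, uniform, quebec]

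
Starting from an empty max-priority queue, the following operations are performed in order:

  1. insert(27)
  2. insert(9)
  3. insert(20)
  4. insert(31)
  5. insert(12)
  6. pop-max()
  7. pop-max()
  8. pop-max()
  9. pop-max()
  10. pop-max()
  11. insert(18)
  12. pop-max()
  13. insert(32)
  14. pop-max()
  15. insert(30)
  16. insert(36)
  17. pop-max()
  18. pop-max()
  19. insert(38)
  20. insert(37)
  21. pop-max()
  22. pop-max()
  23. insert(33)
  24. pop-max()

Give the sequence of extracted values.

[31, 27, 20, 12, 9, 18, 32, 36, 30, 38, 37, 33]

insert 27 → {27}
insert 9 → {27, 9}
insert 20 → {27, 20, 9}
insert 31 → {31, 27, 20, 9}
insert 12 → {31, 27, 20, 12, 9}
pop-max → 31; now {27, 20, 12, 9}
pop-max → 27; now {20, 12, 9}
pop-max → 20; now {12, 9}
pop-max → 12; now {9}
pop-max → 9; now {}
insert 18 → {18}
pop-max → 18; now {}
insert 32 → {32}
pop-max → 32; now {}
insert 30 → {30}
insert 36 → {36, 30}
pop-max → 36; now {30}
pop-max → 30; now {}
insert 38 → {38}
insert 37 → {38, 37}
pop-max → 38; now {37}
pop-max → 37; now {}
insert 33 → {33}
pop-max → 33; now {}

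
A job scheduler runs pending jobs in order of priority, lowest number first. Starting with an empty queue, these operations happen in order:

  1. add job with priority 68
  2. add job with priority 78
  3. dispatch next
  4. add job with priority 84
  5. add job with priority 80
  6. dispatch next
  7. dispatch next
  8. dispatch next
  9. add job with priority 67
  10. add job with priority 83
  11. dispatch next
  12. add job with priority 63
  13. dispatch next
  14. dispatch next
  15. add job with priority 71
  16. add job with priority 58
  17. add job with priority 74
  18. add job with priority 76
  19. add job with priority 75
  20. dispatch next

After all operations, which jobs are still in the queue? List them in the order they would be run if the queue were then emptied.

insert 68 → {68}
insert 78 → {68, 78}
dispatch next → 68; now {78}
insert 84 → {78, 84}
insert 80 → {78, 80, 84}
dispatch next → 78; now {80, 84}
dispatch next → 80; now {84}
dispatch next → 84; now {}
insert 67 → {67}
insert 83 → {67, 83}
dispatch next → 67; now {83}
insert 63 → {63, 83}
dispatch next → 63; now {83}
dispatch next → 83; now {}
insert 71 → {71}
insert 58 → {58, 71}
insert 74 → {58, 71, 74}
insert 76 → {58, 71, 74, 76}
insert 75 → {58, 71, 74, 75, 76}
dispatch next → 58; now {71, 74, 75, 76}

[71, 74, 75, 76]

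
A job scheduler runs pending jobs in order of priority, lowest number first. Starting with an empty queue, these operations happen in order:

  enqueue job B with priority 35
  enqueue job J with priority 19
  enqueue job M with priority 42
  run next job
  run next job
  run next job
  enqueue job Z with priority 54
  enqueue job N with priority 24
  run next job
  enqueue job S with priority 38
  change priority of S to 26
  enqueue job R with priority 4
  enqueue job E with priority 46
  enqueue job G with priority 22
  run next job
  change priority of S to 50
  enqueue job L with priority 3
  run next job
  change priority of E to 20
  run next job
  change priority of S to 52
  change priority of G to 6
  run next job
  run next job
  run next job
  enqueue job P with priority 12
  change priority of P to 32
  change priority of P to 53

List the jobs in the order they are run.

[J, B, M, N, R, L, E, G, S, Z]

add B (priority 35) → {B:35}
add J (priority 19) → {J:19, B:35}
add M (priority 42) → {J:19, B:35, M:42}
run next job → J; now {B:35, M:42}
run next job → B; now {M:42}
run next job → M; now {}
add Z (priority 54) → {Z:54}
add N (priority 24) → {N:24, Z:54}
run next job → N; now {Z:54}
add S (priority 38) → {S:38, Z:54}
update S to priority 26 → {S:26, Z:54}
add R (priority 4) → {R:4, S:26, Z:54}
add E (priority 46) → {R:4, S:26, E:46, Z:54}
add G (priority 22) → {R:4, G:22, S:26, E:46, Z:54}
run next job → R; now {G:22, S:26, E:46, Z:54}
update S to priority 50 → {G:22, E:46, S:50, Z:54}
add L (priority 3) → {L:3, G:22, E:46, S:50, Z:54}
run next job → L; now {G:22, E:46, S:50, Z:54}
update E to priority 20 → {E:20, G:22, S:50, Z:54}
run next job → E; now {G:22, S:50, Z:54}
update S to priority 52 → {G:22, S:52, Z:54}
update G to priority 6 → {G:6, S:52, Z:54}
run next job → G; now {S:52, Z:54}
run next job → S; now {Z:54}
run next job → Z; now {}
add P (priority 12) → {P:12}
update P to priority 32 → {P:32}
update P to priority 53 → {P:53}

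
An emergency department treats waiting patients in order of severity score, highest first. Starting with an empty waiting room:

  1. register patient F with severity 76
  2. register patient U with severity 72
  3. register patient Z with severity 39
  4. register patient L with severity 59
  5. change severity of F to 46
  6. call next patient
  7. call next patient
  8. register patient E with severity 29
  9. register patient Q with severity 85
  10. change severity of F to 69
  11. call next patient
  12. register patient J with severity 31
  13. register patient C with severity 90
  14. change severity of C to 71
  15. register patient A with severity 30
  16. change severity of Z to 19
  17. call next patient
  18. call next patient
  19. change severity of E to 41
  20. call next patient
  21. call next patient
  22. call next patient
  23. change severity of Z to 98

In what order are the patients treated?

U → L → Q → C → F → E → J → A

add F (severity 76) → {F:76}
add U (severity 72) → {F:76, U:72}
add Z (severity 39) → {F:76, U:72, Z:39}
add L (severity 59) → {F:76, U:72, L:59, Z:39}
update F to severity 46 → {U:72, L:59, F:46, Z:39}
call next patient → U; now {L:59, F:46, Z:39}
call next patient → L; now {F:46, Z:39}
add E (severity 29) → {F:46, Z:39, E:29}
add Q (severity 85) → {Q:85, F:46, Z:39, E:29}
update F to severity 69 → {Q:85, F:69, Z:39, E:29}
call next patient → Q; now {F:69, Z:39, E:29}
add J (severity 31) → {F:69, Z:39, J:31, E:29}
add C (severity 90) → {C:90, F:69, Z:39, J:31, E:29}
update C to severity 71 → {C:71, F:69, Z:39, J:31, E:29}
add A (severity 30) → {C:71, F:69, Z:39, J:31, A:30, E:29}
update Z to severity 19 → {C:71, F:69, J:31, A:30, E:29, Z:19}
call next patient → C; now {F:69, J:31, A:30, E:29, Z:19}
call next patient → F; now {J:31, A:30, E:29, Z:19}
update E to severity 41 → {E:41, J:31, A:30, Z:19}
call next patient → E; now {J:31, A:30, Z:19}
call next patient → J; now {A:30, Z:19}
call next patient → A; now {Z:19}
update Z to severity 98 → {Z:98}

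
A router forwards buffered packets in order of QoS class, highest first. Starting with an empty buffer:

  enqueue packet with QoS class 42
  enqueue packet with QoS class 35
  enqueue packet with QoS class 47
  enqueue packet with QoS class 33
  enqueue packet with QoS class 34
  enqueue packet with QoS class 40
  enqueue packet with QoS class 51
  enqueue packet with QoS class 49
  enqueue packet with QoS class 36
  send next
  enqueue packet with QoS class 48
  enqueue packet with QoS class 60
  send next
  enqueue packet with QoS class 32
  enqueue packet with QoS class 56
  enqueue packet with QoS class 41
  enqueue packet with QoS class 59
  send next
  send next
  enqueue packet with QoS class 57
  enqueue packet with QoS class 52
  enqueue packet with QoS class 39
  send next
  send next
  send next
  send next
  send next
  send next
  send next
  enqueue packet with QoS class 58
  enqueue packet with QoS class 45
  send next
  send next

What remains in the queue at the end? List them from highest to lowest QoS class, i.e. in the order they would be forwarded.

[40, 39, 36, 35, 34, 33, 32]

insert 42 → {42}
insert 35 → {42, 35}
insert 47 → {47, 42, 35}
insert 33 → {47, 42, 35, 33}
insert 34 → {47, 42, 35, 34, 33}
insert 40 → {47, 42, 40, 35, 34, 33}
insert 51 → {51, 47, 42, 40, 35, 34, 33}
insert 49 → {51, 49, 47, 42, 40, 35, 34, 33}
insert 36 → {51, 49, 47, 42, 40, 36, 35, 34, 33}
send next → 51; now {49, 47, 42, 40, 36, 35, 34, 33}
insert 48 → {49, 48, 47, 42, 40, 36, 35, 34, 33}
insert 60 → {60, 49, 48, 47, 42, 40, 36, 35, 34, 33}
send next → 60; now {49, 48, 47, 42, 40, 36, 35, 34, 33}
insert 32 → {49, 48, 47, 42, 40, 36, 35, 34, 33, 32}
insert 56 → {56, 49, 48, 47, 42, 40, 36, 35, 34, 33, 32}
insert 41 → {56, 49, 48, 47, 42, 41, 40, 36, 35, 34, 33, 32}
insert 59 → {59, 56, 49, 48, 47, 42, 41, 40, 36, 35, 34, 33, 32}
send next → 59; now {56, 49, 48, 47, 42, 41, 40, 36, 35, 34, 33, 32}
send next → 56; now {49, 48, 47, 42, 41, 40, 36, 35, 34, 33, 32}
insert 57 → {57, 49, 48, 47, 42, 41, 40, 36, 35, 34, 33, 32}
insert 52 → {57, 52, 49, 48, 47, 42, 41, 40, 36, 35, 34, 33, 32}
insert 39 → {57, 52, 49, 48, 47, 42, 41, 40, 39, 36, 35, 34, 33, 32}
send next → 57; now {52, 49, 48, 47, 42, 41, 40, 39, 36, 35, 34, 33, 32}
send next → 52; now {49, 48, 47, 42, 41, 40, 39, 36, 35, 34, 33, 32}
send next → 49; now {48, 47, 42, 41, 40, 39, 36, 35, 34, 33, 32}
send next → 48; now {47, 42, 41, 40, 39, 36, 35, 34, 33, 32}
send next → 47; now {42, 41, 40, 39, 36, 35, 34, 33, 32}
send next → 42; now {41, 40, 39, 36, 35, 34, 33, 32}
send next → 41; now {40, 39, 36, 35, 34, 33, 32}
insert 58 → {58, 40, 39, 36, 35, 34, 33, 32}
insert 45 → {58, 45, 40, 39, 36, 35, 34, 33, 32}
send next → 58; now {45, 40, 39, 36, 35, 34, 33, 32}
send next → 45; now {40, 39, 36, 35, 34, 33, 32}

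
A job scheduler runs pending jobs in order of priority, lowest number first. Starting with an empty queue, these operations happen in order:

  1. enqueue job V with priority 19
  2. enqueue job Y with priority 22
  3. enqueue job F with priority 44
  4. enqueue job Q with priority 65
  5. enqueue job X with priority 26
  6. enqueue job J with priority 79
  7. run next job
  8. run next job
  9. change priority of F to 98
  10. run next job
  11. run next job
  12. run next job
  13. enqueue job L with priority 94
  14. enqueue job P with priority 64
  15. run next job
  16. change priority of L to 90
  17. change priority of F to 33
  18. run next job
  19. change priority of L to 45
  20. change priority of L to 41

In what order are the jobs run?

add V (priority 19) → {V:19}
add Y (priority 22) → {V:19, Y:22}
add F (priority 44) → {V:19, Y:22, F:44}
add Q (priority 65) → {V:19, Y:22, F:44, Q:65}
add X (priority 26) → {V:19, Y:22, X:26, F:44, Q:65}
add J (priority 79) → {V:19, Y:22, X:26, F:44, Q:65, J:79}
run next job → V; now {Y:22, X:26, F:44, Q:65, J:79}
run next job → Y; now {X:26, F:44, Q:65, J:79}
update F to priority 98 → {X:26, Q:65, J:79, F:98}
run next job → X; now {Q:65, J:79, F:98}
run next job → Q; now {J:79, F:98}
run next job → J; now {F:98}
add L (priority 94) → {L:94, F:98}
add P (priority 64) → {P:64, L:94, F:98}
run next job → P; now {L:94, F:98}
update L to priority 90 → {L:90, F:98}
update F to priority 33 → {F:33, L:90}
run next job → F; now {L:90}
update L to priority 45 → {L:45}
update L to priority 41 → {L:41}

V, Y, X, Q, J, P, F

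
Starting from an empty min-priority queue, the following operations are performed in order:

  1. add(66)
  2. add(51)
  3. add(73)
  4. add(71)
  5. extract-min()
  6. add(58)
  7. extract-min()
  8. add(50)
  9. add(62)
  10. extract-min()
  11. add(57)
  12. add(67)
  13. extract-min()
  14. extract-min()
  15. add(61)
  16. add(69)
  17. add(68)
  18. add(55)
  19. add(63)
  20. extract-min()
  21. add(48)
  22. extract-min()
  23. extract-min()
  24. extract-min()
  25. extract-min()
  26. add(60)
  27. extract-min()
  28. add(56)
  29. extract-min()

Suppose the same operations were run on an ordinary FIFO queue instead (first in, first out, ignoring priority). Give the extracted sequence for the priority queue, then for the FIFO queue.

insert 66 → {66}
insert 51 → {51, 66}
insert 73 → {51, 66, 73}
insert 71 → {51, 66, 71, 73}
extract-min → 51; now {66, 71, 73}
insert 58 → {58, 66, 71, 73}
extract-min → 58; now {66, 71, 73}
insert 50 → {50, 66, 71, 73}
insert 62 → {50, 62, 66, 71, 73}
extract-min → 50; now {62, 66, 71, 73}
insert 57 → {57, 62, 66, 71, 73}
insert 67 → {57, 62, 66, 67, 71, 73}
extract-min → 57; now {62, 66, 67, 71, 73}
extract-min → 62; now {66, 67, 71, 73}
insert 61 → {61, 66, 67, 71, 73}
insert 69 → {61, 66, 67, 69, 71, 73}
insert 68 → {61, 66, 67, 68, 69, 71, 73}
insert 55 → {55, 61, 66, 67, 68, 69, 71, 73}
insert 63 → {55, 61, 63, 66, 67, 68, 69, 71, 73}
extract-min → 55; now {61, 63, 66, 67, 68, 69, 71, 73}
insert 48 → {48, 61, 63, 66, 67, 68, 69, 71, 73}
extract-min → 48; now {61, 63, 66, 67, 68, 69, 71, 73}
extract-min → 61; now {63, 66, 67, 68, 69, 71, 73}
extract-min → 63; now {66, 67, 68, 69, 71, 73}
extract-min → 66; now {67, 68, 69, 71, 73}
insert 60 → {60, 67, 68, 69, 71, 73}
extract-min → 60; now {67, 68, 69, 71, 73}
insert 56 → {56, 67, 68, 69, 71, 73}
extract-min → 56; now {67, 68, 69, 71, 73}

priority queue: 51 → 58 → 50 → 57 → 62 → 55 → 48 → 61 → 63 → 66 → 60 → 56; FIFO queue: 66, 51, 73, 71, 58, 50, 62, 57, 67, 61, 69, 68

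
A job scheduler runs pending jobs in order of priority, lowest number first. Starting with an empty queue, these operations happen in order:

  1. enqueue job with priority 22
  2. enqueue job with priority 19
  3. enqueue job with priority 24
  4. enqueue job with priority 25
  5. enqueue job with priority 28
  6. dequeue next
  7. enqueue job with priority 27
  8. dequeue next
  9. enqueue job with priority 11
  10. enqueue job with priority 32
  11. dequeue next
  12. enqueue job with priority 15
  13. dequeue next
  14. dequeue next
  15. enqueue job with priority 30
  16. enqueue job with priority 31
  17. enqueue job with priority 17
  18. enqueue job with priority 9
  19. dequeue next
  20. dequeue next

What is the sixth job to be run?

insert 22 → {22}
insert 19 → {19, 22}
insert 24 → {19, 22, 24}
insert 25 → {19, 22, 24, 25}
insert 28 → {19, 22, 24, 25, 28}
dequeue next → 19; now {22, 24, 25, 28}
insert 27 → {22, 24, 25, 27, 28}
dequeue next → 22; now {24, 25, 27, 28}
insert 11 → {11, 24, 25, 27, 28}
insert 32 → {11, 24, 25, 27, 28, 32}
dequeue next → 11; now {24, 25, 27, 28, 32}
insert 15 → {15, 24, 25, 27, 28, 32}
dequeue next → 15; now {24, 25, 27, 28, 32}
dequeue next → 24; now {25, 27, 28, 32}
insert 30 → {25, 27, 28, 30, 32}
insert 31 → {25, 27, 28, 30, 31, 32}
insert 17 → {17, 25, 27, 28, 30, 31, 32}
insert 9 → {9, 17, 25, 27, 28, 30, 31, 32}
dequeue next → 9; now {17, 25, 27, 28, 30, 31, 32}
dequeue next → 17; now {25, 27, 28, 30, 31, 32}

9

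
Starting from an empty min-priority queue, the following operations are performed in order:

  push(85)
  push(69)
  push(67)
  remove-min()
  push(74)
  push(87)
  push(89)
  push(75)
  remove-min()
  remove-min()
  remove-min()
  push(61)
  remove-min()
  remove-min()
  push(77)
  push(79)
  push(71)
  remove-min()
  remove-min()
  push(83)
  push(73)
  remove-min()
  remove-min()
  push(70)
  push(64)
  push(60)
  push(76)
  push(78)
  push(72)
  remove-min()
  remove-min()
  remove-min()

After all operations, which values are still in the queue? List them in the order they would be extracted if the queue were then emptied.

[72, 76, 78, 83, 87, 89]

insert 85 → {85}
insert 69 → {69, 85}
insert 67 → {67, 69, 85}
remove-min → 67; now {69, 85}
insert 74 → {69, 74, 85}
insert 87 → {69, 74, 85, 87}
insert 89 → {69, 74, 85, 87, 89}
insert 75 → {69, 74, 75, 85, 87, 89}
remove-min → 69; now {74, 75, 85, 87, 89}
remove-min → 74; now {75, 85, 87, 89}
remove-min → 75; now {85, 87, 89}
insert 61 → {61, 85, 87, 89}
remove-min → 61; now {85, 87, 89}
remove-min → 85; now {87, 89}
insert 77 → {77, 87, 89}
insert 79 → {77, 79, 87, 89}
insert 71 → {71, 77, 79, 87, 89}
remove-min → 71; now {77, 79, 87, 89}
remove-min → 77; now {79, 87, 89}
insert 83 → {79, 83, 87, 89}
insert 73 → {73, 79, 83, 87, 89}
remove-min → 73; now {79, 83, 87, 89}
remove-min → 79; now {83, 87, 89}
insert 70 → {70, 83, 87, 89}
insert 64 → {64, 70, 83, 87, 89}
insert 60 → {60, 64, 70, 83, 87, 89}
insert 76 → {60, 64, 70, 76, 83, 87, 89}
insert 78 → {60, 64, 70, 76, 78, 83, 87, 89}
insert 72 → {60, 64, 70, 72, 76, 78, 83, 87, 89}
remove-min → 60; now {64, 70, 72, 76, 78, 83, 87, 89}
remove-min → 64; now {70, 72, 76, 78, 83, 87, 89}
remove-min → 70; now {72, 76, 78, 83, 87, 89}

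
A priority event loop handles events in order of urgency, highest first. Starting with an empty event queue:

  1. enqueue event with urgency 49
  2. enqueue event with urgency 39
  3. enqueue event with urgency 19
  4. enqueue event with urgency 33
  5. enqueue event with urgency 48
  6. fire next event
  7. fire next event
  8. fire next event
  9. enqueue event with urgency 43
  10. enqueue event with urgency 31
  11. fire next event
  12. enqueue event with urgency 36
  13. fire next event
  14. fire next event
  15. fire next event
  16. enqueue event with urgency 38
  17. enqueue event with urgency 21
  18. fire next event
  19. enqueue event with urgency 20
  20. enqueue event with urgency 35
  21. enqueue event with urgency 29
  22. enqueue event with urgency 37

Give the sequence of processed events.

49, 48, 39, 43, 36, 33, 31, 38

insert 49 → {49}
insert 39 → {49, 39}
insert 19 → {49, 39, 19}
insert 33 → {49, 39, 33, 19}
insert 48 → {49, 48, 39, 33, 19}
fire next event → 49; now {48, 39, 33, 19}
fire next event → 48; now {39, 33, 19}
fire next event → 39; now {33, 19}
insert 43 → {43, 33, 19}
insert 31 → {43, 33, 31, 19}
fire next event → 43; now {33, 31, 19}
insert 36 → {36, 33, 31, 19}
fire next event → 36; now {33, 31, 19}
fire next event → 33; now {31, 19}
fire next event → 31; now {19}
insert 38 → {38, 19}
insert 21 → {38, 21, 19}
fire next event → 38; now {21, 19}
insert 20 → {21, 20, 19}
insert 35 → {35, 21, 20, 19}
insert 29 → {35, 29, 21, 20, 19}
insert 37 → {37, 35, 29, 21, 20, 19}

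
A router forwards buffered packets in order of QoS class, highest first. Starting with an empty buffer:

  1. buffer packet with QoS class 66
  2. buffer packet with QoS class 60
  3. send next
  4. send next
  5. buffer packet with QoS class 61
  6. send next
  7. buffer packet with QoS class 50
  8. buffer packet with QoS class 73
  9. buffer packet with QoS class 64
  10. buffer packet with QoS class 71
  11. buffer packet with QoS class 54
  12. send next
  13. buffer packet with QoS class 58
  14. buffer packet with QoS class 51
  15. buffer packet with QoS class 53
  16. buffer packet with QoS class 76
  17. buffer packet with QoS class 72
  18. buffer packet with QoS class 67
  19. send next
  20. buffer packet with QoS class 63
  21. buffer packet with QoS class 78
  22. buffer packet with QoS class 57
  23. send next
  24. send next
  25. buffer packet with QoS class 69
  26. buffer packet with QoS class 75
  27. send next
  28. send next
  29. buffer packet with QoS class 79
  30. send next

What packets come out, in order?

[66, 60, 61, 73, 76, 78, 72, 75, 71, 79]

insert 66 → {66}
insert 60 → {66, 60}
send next → 66; now {60}
send next → 60; now {}
insert 61 → {61}
send next → 61; now {}
insert 50 → {50}
insert 73 → {73, 50}
insert 64 → {73, 64, 50}
insert 71 → {73, 71, 64, 50}
insert 54 → {73, 71, 64, 54, 50}
send next → 73; now {71, 64, 54, 50}
insert 58 → {71, 64, 58, 54, 50}
insert 51 → {71, 64, 58, 54, 51, 50}
insert 53 → {71, 64, 58, 54, 53, 51, 50}
insert 76 → {76, 71, 64, 58, 54, 53, 51, 50}
insert 72 → {76, 72, 71, 64, 58, 54, 53, 51, 50}
insert 67 → {76, 72, 71, 67, 64, 58, 54, 53, 51, 50}
send next → 76; now {72, 71, 67, 64, 58, 54, 53, 51, 50}
insert 63 → {72, 71, 67, 64, 63, 58, 54, 53, 51, 50}
insert 78 → {78, 72, 71, 67, 64, 63, 58, 54, 53, 51, 50}
insert 57 → {78, 72, 71, 67, 64, 63, 58, 57, 54, 53, 51, 50}
send next → 78; now {72, 71, 67, 64, 63, 58, 57, 54, 53, 51, 50}
send next → 72; now {71, 67, 64, 63, 58, 57, 54, 53, 51, 50}
insert 69 → {71, 69, 67, 64, 63, 58, 57, 54, 53, 51, 50}
insert 75 → {75, 71, 69, 67, 64, 63, 58, 57, 54, 53, 51, 50}
send next → 75; now {71, 69, 67, 64, 63, 58, 57, 54, 53, 51, 50}
send next → 71; now {69, 67, 64, 63, 58, 57, 54, 53, 51, 50}
insert 79 → {79, 69, 67, 64, 63, 58, 57, 54, 53, 51, 50}
send next → 79; now {69, 67, 64, 63, 58, 57, 54, 53, 51, 50}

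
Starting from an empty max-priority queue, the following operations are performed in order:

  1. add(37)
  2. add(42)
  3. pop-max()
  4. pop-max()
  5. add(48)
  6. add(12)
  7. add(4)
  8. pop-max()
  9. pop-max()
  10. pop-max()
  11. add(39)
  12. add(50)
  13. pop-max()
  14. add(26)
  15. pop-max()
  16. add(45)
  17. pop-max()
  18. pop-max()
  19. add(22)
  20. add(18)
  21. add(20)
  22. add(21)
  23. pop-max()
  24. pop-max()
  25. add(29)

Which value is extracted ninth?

26

insert 37 → {37}
insert 42 → {42, 37}
pop-max → 42; now {37}
pop-max → 37; now {}
insert 48 → {48}
insert 12 → {48, 12}
insert 4 → {48, 12, 4}
pop-max → 48; now {12, 4}
pop-max → 12; now {4}
pop-max → 4; now {}
insert 39 → {39}
insert 50 → {50, 39}
pop-max → 50; now {39}
insert 26 → {39, 26}
pop-max → 39; now {26}
insert 45 → {45, 26}
pop-max → 45; now {26}
pop-max → 26; now {}
insert 22 → {22}
insert 18 → {22, 18}
insert 20 → {22, 20, 18}
insert 21 → {22, 21, 20, 18}
pop-max → 22; now {21, 20, 18}
pop-max → 21; now {20, 18}
insert 29 → {29, 20, 18}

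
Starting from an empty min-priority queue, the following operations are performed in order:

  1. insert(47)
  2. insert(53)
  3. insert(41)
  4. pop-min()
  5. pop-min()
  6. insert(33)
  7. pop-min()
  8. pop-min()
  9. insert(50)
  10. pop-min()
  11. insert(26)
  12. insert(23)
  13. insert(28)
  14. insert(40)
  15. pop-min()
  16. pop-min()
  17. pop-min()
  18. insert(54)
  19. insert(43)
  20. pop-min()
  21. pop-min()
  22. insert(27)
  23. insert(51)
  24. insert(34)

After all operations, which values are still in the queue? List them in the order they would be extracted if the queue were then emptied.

insert 47 → {47}
insert 53 → {47, 53}
insert 41 → {41, 47, 53}
pop-min → 41; now {47, 53}
pop-min → 47; now {53}
insert 33 → {33, 53}
pop-min → 33; now {53}
pop-min → 53; now {}
insert 50 → {50}
pop-min → 50; now {}
insert 26 → {26}
insert 23 → {23, 26}
insert 28 → {23, 26, 28}
insert 40 → {23, 26, 28, 40}
pop-min → 23; now {26, 28, 40}
pop-min → 26; now {28, 40}
pop-min → 28; now {40}
insert 54 → {40, 54}
insert 43 → {40, 43, 54}
pop-min → 40; now {43, 54}
pop-min → 43; now {54}
insert 27 → {27, 54}
insert 51 → {27, 51, 54}
insert 34 → {27, 34, 51, 54}

27 → 34 → 51 → 54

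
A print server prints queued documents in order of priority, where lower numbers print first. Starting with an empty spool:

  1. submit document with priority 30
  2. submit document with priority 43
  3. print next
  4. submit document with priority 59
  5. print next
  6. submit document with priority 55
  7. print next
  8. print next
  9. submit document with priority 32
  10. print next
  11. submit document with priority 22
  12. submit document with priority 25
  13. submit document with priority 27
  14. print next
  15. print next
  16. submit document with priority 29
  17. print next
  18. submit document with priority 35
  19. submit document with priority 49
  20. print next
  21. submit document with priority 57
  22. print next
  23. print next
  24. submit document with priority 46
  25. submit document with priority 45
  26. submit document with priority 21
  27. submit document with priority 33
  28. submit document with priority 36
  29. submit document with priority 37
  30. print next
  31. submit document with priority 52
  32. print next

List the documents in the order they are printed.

[30, 43, 55, 59, 32, 22, 25, 27, 29, 35, 49, 21, 33]

insert 30 → {30}
insert 43 → {30, 43}
print next → 30; now {43}
insert 59 → {43, 59}
print next → 43; now {59}
insert 55 → {55, 59}
print next → 55; now {59}
print next → 59; now {}
insert 32 → {32}
print next → 32; now {}
insert 22 → {22}
insert 25 → {22, 25}
insert 27 → {22, 25, 27}
print next → 22; now {25, 27}
print next → 25; now {27}
insert 29 → {27, 29}
print next → 27; now {29}
insert 35 → {29, 35}
insert 49 → {29, 35, 49}
print next → 29; now {35, 49}
insert 57 → {35, 49, 57}
print next → 35; now {49, 57}
print next → 49; now {57}
insert 46 → {46, 57}
insert 45 → {45, 46, 57}
insert 21 → {21, 45, 46, 57}
insert 33 → {21, 33, 45, 46, 57}
insert 36 → {21, 33, 36, 45, 46, 57}
insert 37 → {21, 33, 36, 37, 45, 46, 57}
print next → 21; now {33, 36, 37, 45, 46, 57}
insert 52 → {33, 36, 37, 45, 46, 52, 57}
print next → 33; now {36, 37, 45, 46, 52, 57}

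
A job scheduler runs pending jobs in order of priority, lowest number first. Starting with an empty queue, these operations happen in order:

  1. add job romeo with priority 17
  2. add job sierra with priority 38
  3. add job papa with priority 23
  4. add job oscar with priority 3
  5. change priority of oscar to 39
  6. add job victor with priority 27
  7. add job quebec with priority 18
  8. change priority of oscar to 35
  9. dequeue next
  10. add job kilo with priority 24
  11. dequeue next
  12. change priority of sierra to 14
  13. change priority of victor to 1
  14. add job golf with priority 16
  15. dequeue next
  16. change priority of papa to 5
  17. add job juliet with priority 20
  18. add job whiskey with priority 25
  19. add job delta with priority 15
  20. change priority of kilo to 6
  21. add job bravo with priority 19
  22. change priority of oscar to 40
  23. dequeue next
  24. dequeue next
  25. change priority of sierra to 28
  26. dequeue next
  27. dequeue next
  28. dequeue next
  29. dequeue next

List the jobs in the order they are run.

romeo → quebec → victor → papa → kilo → delta → golf → bravo → juliet

add romeo (priority 17) → {romeo:17}
add sierra (priority 38) → {romeo:17, sierra:38}
add papa (priority 23) → {romeo:17, papa:23, sierra:38}
add oscar (priority 3) → {oscar:3, romeo:17, papa:23, sierra:38}
update oscar to priority 39 → {romeo:17, papa:23, sierra:38, oscar:39}
add victor (priority 27) → {romeo:17, papa:23, victor:27, sierra:38, oscar:39}
add quebec (priority 18) → {romeo:17, quebec:18, papa:23, victor:27, sierra:38, oscar:39}
update oscar to priority 35 → {romeo:17, quebec:18, papa:23, victor:27, oscar:35, sierra:38}
dequeue next → romeo; now {quebec:18, papa:23, victor:27, oscar:35, sierra:38}
add kilo (priority 24) → {quebec:18, papa:23, kilo:24, victor:27, oscar:35, sierra:38}
dequeue next → quebec; now {papa:23, kilo:24, victor:27, oscar:35, sierra:38}
update sierra to priority 14 → {sierra:14, papa:23, kilo:24, victor:27, oscar:35}
update victor to priority 1 → {victor:1, sierra:14, papa:23, kilo:24, oscar:35}
add golf (priority 16) → {victor:1, sierra:14, golf:16, papa:23, kilo:24, oscar:35}
dequeue next → victor; now {sierra:14, golf:16, papa:23, kilo:24, oscar:35}
update papa to priority 5 → {papa:5, sierra:14, golf:16, kilo:24, oscar:35}
add juliet (priority 20) → {papa:5, sierra:14, golf:16, juliet:20, kilo:24, oscar:35}
add whiskey (priority 25) → {papa:5, sierra:14, golf:16, juliet:20, kilo:24, whiskey:25, oscar:35}
add delta (priority 15) → {papa:5, sierra:14, delta:15, golf:16, juliet:20, kilo:24, whiskey:25, oscar:35}
update kilo to priority 6 → {papa:5, kilo:6, sierra:14, delta:15, golf:16, juliet:20, whiskey:25, oscar:35}
add bravo (priority 19) → {papa:5, kilo:6, sierra:14, delta:15, golf:16, bravo:19, juliet:20, whiskey:25, oscar:35}
update oscar to priority 40 → {papa:5, kilo:6, sierra:14, delta:15, golf:16, bravo:19, juliet:20, whiskey:25, oscar:40}
dequeue next → papa; now {kilo:6, sierra:14, delta:15, golf:16, bravo:19, juliet:20, whiskey:25, oscar:40}
dequeue next → kilo; now {sierra:14, delta:15, golf:16, bravo:19, juliet:20, whiskey:25, oscar:40}
update sierra to priority 28 → {delta:15, golf:16, bravo:19, juliet:20, whiskey:25, sierra:28, oscar:40}
dequeue next → delta; now {golf:16, bravo:19, juliet:20, whiskey:25, sierra:28, oscar:40}
dequeue next → golf; now {bravo:19, juliet:20, whiskey:25, sierra:28, oscar:40}
dequeue next → bravo; now {juliet:20, whiskey:25, sierra:28, oscar:40}
dequeue next → juliet; now {whiskey:25, sierra:28, oscar:40}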